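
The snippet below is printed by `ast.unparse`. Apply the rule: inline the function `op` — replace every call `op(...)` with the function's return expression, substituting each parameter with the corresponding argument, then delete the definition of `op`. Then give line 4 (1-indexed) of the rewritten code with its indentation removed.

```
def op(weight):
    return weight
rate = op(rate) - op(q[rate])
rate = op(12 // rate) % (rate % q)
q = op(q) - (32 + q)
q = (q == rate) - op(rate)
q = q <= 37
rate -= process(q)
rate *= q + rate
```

Transformed code:
rate = rate - q[rate]
rate = 12 // rate % (rate % q)
q = q - (32 + q)
q = (q == rate) - rate
q = q <= 37
rate -= process(q)
rate *= q + rate

q = (q == rate) - rate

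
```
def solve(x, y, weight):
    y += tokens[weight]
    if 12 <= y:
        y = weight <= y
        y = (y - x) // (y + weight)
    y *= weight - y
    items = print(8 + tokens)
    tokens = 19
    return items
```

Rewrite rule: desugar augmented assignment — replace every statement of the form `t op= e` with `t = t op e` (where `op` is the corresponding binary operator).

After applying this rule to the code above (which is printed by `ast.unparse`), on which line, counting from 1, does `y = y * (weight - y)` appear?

6

Transformed code:
def solve(x, y, weight):
    y = y + tokens[weight]
    if 12 <= y:
        y = weight <= y
        y = (y - x) // (y + weight)
    y = y * (weight - y)
    items = print(8 + tokens)
    tokens = 19
    return items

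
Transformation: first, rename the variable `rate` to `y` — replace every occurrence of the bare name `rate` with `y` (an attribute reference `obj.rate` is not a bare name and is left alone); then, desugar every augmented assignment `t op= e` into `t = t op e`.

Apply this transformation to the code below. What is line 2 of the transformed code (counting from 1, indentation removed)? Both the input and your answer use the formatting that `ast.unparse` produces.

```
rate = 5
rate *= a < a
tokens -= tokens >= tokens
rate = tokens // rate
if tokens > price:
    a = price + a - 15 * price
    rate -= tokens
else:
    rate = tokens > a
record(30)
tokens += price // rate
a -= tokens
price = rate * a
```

Transformed code:
y = 5
y = y * (a < a)
tokens = tokens - (tokens >= tokens)
y = tokens // y
if tokens > price:
    a = price + a - 15 * price
    y = y - tokens
else:
    y = tokens > a
record(30)
tokens = tokens + price // y
a = a - tokens
price = y * a

y = y * (a < a)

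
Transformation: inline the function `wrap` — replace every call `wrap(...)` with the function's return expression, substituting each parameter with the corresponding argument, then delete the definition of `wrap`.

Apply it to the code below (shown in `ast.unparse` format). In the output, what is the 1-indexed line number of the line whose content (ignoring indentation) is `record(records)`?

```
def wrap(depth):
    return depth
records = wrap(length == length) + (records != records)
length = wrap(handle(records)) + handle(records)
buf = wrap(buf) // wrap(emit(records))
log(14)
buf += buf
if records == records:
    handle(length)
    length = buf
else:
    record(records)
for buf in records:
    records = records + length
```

10

Transformed code:
records = (length == length) + (records != records)
length = handle(records) + handle(records)
buf = buf // emit(records)
log(14)
buf += buf
if records == records:
    handle(length)
    length = buf
else:
    record(records)
for buf in records:
    records = records + length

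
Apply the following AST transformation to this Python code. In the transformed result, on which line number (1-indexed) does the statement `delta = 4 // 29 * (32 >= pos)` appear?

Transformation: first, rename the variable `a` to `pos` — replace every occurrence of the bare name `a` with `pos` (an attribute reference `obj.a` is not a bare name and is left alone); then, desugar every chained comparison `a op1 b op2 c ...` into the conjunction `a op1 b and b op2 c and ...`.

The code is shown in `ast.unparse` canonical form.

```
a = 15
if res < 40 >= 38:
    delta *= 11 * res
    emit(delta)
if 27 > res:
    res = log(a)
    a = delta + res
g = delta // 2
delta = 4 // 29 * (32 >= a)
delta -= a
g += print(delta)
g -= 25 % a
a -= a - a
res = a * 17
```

9

Transformed code:
pos = 15
if res < 40 and 40 >= 38:
    delta *= 11 * res
    emit(delta)
if 27 > res:
    res = log(pos)
    pos = delta + res
g = delta // 2
delta = 4 // 29 * (32 >= pos)
delta -= pos
g += print(delta)
g -= 25 % pos
pos -= pos - pos
res = pos * 17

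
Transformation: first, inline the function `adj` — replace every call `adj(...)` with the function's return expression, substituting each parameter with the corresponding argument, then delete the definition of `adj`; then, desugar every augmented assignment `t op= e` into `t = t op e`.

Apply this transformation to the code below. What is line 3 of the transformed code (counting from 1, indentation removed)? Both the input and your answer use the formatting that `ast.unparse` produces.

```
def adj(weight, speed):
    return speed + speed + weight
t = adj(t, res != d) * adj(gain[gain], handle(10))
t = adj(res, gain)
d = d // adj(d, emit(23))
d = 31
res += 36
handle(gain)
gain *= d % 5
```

d = d // (emit(23) + emit(23) + d)

Transformed code:
t = ((res != d) + (res != d) + t) * (handle(10) + handle(10) + gain[gain])
t = gain + gain + res
d = d // (emit(23) + emit(23) + d)
d = 31
res = res + 36
handle(gain)
gain = gain * (d % 5)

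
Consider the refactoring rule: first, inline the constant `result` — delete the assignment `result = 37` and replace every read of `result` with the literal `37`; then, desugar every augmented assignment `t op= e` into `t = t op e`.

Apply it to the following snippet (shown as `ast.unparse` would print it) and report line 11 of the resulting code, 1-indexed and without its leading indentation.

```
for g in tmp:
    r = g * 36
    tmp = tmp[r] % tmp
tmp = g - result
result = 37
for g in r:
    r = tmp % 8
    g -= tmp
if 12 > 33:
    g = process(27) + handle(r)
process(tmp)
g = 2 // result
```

Transformed code:
for g in tmp:
    r = g * 36
    tmp = tmp[r] % tmp
tmp = g - 37
for g in r:
    r = tmp % 8
    g = g - tmp
if 12 > 33:
    g = process(27) + handle(r)
process(tmp)
g = 2 // 37

g = 2 // 37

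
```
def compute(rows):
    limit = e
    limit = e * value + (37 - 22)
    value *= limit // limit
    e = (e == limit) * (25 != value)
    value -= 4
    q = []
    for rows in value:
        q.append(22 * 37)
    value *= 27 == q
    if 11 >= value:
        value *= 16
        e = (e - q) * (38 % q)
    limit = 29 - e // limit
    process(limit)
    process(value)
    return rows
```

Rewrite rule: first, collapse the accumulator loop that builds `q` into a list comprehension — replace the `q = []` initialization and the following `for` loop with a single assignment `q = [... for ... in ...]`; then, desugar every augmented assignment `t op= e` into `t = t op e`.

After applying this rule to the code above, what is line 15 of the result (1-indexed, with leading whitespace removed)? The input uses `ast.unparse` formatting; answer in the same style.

return rows

Transformed code:
def compute(rows):
    limit = e
    limit = e * value + (37 - 22)
    value = value * (limit // limit)
    e = (e == limit) * (25 != value)
    value = value - 4
    q = [22 * 37 for rows in value]
    value = value * (27 == q)
    if 11 >= value:
        value = value * 16
        e = (e - q) * (38 % q)
    limit = 29 - e // limit
    process(limit)
    process(value)
    return rows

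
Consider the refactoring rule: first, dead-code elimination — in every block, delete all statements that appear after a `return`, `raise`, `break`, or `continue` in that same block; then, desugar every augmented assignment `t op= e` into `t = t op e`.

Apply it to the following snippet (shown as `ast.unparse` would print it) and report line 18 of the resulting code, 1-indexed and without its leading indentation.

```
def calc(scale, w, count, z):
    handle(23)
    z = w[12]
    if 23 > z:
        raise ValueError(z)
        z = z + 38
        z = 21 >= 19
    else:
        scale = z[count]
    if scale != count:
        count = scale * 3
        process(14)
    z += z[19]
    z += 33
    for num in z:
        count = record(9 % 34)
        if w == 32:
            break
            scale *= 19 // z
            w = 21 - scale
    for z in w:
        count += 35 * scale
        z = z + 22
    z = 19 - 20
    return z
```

count = count + 35 * scale

Transformed code:
def calc(scale, w, count, z):
    handle(23)
    z = w[12]
    if 23 > z:
        raise ValueError(z)
    else:
        scale = z[count]
    if scale != count:
        count = scale * 3
        process(14)
    z = z + z[19]
    z = z + 33
    for num in z:
        count = record(9 % 34)
        if w == 32:
            break
    for z in w:
        count = count + 35 * scale
        z = z + 22
    z = 19 - 20
    return z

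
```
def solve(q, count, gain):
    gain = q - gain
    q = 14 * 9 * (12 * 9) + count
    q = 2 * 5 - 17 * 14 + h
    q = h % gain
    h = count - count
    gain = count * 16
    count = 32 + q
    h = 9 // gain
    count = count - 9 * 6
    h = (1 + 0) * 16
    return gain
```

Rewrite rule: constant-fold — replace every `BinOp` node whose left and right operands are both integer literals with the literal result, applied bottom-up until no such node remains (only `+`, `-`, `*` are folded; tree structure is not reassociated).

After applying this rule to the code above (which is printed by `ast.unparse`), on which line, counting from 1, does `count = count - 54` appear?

Transformed code:
def solve(q, count, gain):
    gain = q - gain
    q = 13608 + count
    q = -228 + h
    q = h % gain
    h = count - count
    gain = count * 16
    count = 32 + q
    h = 9 // gain
    count = count - 54
    h = 16
    return gain

10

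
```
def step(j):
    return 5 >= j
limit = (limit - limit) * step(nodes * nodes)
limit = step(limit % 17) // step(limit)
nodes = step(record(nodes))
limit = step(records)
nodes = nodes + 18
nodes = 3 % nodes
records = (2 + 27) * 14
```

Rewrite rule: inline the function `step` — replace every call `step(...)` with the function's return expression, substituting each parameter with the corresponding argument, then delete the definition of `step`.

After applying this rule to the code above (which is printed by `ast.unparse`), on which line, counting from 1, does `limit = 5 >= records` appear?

4

Transformed code:
limit = (limit - limit) * (5 >= nodes * nodes)
limit = (5 >= limit % 17) // (5 >= limit)
nodes = 5 >= record(nodes)
limit = 5 >= records
nodes = nodes + 18
nodes = 3 % nodes
records = (2 + 27) * 14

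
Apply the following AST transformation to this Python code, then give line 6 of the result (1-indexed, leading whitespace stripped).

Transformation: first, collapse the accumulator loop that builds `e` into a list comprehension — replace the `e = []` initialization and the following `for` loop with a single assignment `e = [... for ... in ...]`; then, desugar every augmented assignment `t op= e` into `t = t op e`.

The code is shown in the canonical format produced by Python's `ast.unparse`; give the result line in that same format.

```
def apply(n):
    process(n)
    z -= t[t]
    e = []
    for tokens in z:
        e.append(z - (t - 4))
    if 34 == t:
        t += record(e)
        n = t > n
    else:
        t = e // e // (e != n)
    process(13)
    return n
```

Transformed code:
def apply(n):
    process(n)
    z = z - t[t]
    e = [z - (t - 4) for tokens in z]
    if 34 == t:
        t = t + record(e)
        n = t > n
    else:
        t = e // e // (e != n)
    process(13)
    return n

t = t + record(e)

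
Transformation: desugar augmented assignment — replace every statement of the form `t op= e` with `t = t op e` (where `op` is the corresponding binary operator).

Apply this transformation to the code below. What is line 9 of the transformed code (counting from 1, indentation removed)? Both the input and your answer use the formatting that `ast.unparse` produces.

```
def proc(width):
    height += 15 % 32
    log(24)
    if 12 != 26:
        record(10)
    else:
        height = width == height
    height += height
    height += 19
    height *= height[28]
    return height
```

height = height + 19

Transformed code:
def proc(width):
    height = height + 15 % 32
    log(24)
    if 12 != 26:
        record(10)
    else:
        height = width == height
    height = height + height
    height = height + 19
    height = height * height[28]
    return height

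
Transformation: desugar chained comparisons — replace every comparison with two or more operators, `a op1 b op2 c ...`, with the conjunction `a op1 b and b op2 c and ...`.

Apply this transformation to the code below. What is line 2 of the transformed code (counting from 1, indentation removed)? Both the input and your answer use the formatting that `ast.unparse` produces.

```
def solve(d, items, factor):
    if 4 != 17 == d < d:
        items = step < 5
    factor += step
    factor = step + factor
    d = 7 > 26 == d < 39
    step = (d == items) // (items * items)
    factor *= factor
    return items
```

Transformed code:
def solve(d, items, factor):
    if 4 != 17 and 17 == d and (d < d):
        items = step < 5
    factor += step
    factor = step + factor
    d = 7 > 26 and 26 == d and (d < 39)
    step = (d == items) // (items * items)
    factor *= factor
    return items

if 4 != 17 and 17 == d and (d < d):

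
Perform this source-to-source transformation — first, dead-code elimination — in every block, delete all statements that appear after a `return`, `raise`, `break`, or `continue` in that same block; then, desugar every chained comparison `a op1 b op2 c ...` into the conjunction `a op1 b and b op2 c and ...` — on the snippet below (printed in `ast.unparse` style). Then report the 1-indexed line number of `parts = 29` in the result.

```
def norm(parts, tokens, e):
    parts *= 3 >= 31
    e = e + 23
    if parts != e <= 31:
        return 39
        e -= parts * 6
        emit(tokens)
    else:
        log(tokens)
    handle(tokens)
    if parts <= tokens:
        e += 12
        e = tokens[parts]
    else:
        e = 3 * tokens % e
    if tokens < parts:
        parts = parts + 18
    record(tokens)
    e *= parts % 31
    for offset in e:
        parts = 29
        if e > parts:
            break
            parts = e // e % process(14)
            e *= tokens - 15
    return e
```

19

Transformed code:
def norm(parts, tokens, e):
    parts *= 3 >= 31
    e = e + 23
    if parts != e and e <= 31:
        return 39
    else:
        log(tokens)
    handle(tokens)
    if parts <= tokens:
        e += 12
        e = tokens[parts]
    else:
        e = 3 * tokens % e
    if tokens < parts:
        parts = parts + 18
    record(tokens)
    e *= parts % 31
    for offset in e:
        parts = 29
        if e > parts:
            break
    return e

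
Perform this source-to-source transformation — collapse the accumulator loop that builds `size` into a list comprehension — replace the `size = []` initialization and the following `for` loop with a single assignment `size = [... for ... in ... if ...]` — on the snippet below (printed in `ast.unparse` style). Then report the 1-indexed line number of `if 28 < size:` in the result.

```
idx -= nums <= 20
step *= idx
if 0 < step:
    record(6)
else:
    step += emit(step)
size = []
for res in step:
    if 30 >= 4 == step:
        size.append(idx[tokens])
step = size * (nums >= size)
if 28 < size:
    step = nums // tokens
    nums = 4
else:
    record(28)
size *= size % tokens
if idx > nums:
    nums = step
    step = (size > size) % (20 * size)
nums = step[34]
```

9

Transformed code:
idx -= nums <= 20
step *= idx
if 0 < step:
    record(6)
else:
    step += emit(step)
size = [idx[tokens] for res in step if 30 >= 4 == step]
step = size * (nums >= size)
if 28 < size:
    step = nums // tokens
    nums = 4
else:
    record(28)
size *= size % tokens
if idx > nums:
    nums = step
    step = (size > size) % (20 * size)
nums = step[34]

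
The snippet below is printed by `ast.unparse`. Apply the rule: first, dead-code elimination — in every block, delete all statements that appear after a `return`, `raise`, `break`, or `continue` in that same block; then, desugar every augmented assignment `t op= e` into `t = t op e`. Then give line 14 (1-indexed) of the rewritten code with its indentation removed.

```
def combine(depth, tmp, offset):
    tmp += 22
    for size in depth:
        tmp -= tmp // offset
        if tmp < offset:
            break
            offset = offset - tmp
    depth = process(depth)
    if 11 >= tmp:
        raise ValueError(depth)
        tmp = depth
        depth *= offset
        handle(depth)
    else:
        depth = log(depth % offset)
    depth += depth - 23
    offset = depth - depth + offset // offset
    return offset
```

Transformed code:
def combine(depth, tmp, offset):
    tmp = tmp + 22
    for size in depth:
        tmp = tmp - tmp // offset
        if tmp < offset:
            break
    depth = process(depth)
    if 11 >= tmp:
        raise ValueError(depth)
    else:
        depth = log(depth % offset)
    depth = depth + (depth - 23)
    offset = depth - depth + offset // offset
    return offset

return offset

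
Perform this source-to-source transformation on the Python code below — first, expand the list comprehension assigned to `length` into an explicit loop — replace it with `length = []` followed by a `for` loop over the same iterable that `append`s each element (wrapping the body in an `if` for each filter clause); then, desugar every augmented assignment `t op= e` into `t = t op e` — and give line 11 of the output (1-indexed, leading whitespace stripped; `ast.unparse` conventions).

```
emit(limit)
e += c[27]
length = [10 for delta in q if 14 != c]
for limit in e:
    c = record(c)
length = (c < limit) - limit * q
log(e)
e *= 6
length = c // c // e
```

e = e * 6

Transformed code:
emit(limit)
e = e + c[27]
length = []
for delta in q:
    if 14 != c:
        length.append(10)
for limit in e:
    c = record(c)
length = (c < limit) - limit * q
log(e)
e = e * 6
length = c // c // e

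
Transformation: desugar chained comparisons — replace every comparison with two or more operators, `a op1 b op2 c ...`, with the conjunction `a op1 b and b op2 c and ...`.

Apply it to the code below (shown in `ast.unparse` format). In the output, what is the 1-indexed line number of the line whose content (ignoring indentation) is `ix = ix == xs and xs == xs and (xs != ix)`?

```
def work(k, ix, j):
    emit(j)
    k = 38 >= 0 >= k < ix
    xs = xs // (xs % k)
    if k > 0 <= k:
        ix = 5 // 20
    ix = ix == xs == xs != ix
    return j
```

7

Transformed code:
def work(k, ix, j):
    emit(j)
    k = 38 >= 0 and 0 >= k and (k < ix)
    xs = xs // (xs % k)
    if k > 0 and 0 <= k:
        ix = 5 // 20
    ix = ix == xs and xs == xs and (xs != ix)
    return j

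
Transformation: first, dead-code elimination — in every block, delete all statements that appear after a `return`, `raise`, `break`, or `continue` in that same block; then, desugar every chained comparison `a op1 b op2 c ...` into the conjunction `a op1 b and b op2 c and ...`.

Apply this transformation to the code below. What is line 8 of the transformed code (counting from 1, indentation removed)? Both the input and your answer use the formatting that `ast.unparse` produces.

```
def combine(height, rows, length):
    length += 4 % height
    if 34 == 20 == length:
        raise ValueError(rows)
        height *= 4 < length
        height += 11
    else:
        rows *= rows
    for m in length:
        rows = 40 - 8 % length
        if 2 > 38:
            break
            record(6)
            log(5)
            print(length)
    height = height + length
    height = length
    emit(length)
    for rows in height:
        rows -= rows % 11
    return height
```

Transformed code:
def combine(height, rows, length):
    length += 4 % height
    if 34 == 20 and 20 == length:
        raise ValueError(rows)
    else:
        rows *= rows
    for m in length:
        rows = 40 - 8 % length
        if 2 > 38:
            break
    height = height + length
    height = length
    emit(length)
    for rows in height:
        rows -= rows % 11
    return height

rows = 40 - 8 % length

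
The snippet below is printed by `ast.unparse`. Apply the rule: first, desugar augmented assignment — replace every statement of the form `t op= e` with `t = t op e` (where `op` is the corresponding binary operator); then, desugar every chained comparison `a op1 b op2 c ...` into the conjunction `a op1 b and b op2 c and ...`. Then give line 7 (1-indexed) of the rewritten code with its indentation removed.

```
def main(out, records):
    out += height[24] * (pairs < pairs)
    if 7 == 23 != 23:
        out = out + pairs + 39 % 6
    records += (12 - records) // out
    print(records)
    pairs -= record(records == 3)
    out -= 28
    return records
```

pairs = pairs - record(records == 3)

Transformed code:
def main(out, records):
    out = out + height[24] * (pairs < pairs)
    if 7 == 23 and 23 != 23:
        out = out + pairs + 39 % 6
    records = records + (12 - records) // out
    print(records)
    pairs = pairs - record(records == 3)
    out = out - 28
    return records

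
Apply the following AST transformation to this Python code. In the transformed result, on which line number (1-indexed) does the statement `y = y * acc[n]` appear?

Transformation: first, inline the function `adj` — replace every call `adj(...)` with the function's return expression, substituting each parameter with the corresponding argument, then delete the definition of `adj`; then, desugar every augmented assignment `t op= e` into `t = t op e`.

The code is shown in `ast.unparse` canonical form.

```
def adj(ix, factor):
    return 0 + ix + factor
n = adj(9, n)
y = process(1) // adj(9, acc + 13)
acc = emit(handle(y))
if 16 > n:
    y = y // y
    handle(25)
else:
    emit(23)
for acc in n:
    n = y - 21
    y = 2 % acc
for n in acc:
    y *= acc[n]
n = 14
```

Transformed code:
n = 0 + 9 + n
y = process(1) // (0 + 9 + (acc + 13))
acc = emit(handle(y))
if 16 > n:
    y = y // y
    handle(25)
else:
    emit(23)
for acc in n:
    n = y - 21
    y = 2 % acc
for n in acc:
    y = y * acc[n]
n = 14

13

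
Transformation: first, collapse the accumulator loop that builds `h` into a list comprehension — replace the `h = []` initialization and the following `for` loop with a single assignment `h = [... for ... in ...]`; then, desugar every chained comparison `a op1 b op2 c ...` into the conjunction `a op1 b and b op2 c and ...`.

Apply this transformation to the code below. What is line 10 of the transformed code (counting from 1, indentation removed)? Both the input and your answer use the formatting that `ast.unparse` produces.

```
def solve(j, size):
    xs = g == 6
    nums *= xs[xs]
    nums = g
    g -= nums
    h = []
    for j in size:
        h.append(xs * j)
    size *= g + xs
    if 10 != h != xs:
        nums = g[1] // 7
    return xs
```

return xs

Transformed code:
def solve(j, size):
    xs = g == 6
    nums *= xs[xs]
    nums = g
    g -= nums
    h = [xs * j for j in size]
    size *= g + xs
    if 10 != h and h != xs:
        nums = g[1] // 7
    return xs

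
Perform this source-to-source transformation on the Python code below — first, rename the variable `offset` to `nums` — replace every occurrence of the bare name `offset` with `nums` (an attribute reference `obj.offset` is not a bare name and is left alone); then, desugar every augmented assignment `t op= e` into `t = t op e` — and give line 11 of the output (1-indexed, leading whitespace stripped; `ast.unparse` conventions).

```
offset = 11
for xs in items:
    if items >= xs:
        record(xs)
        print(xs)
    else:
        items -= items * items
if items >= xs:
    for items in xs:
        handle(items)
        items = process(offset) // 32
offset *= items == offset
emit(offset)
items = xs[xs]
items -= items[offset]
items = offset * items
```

items = process(nums) // 32

Transformed code:
nums = 11
for xs in items:
    if items >= xs:
        record(xs)
        print(xs)
    else:
        items = items - items * items
if items >= xs:
    for items in xs:
        handle(items)
        items = process(nums) // 32
nums = nums * (items == nums)
emit(nums)
items = xs[xs]
items = items - items[nums]
items = nums * items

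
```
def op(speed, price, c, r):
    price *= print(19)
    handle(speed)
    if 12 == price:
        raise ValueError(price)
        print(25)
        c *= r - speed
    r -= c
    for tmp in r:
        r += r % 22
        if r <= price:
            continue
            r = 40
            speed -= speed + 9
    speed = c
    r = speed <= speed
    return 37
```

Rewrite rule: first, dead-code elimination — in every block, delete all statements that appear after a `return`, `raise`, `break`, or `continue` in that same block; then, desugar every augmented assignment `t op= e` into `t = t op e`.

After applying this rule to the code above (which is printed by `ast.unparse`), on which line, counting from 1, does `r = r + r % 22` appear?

Transformed code:
def op(speed, price, c, r):
    price = price * print(19)
    handle(speed)
    if 12 == price:
        raise ValueError(price)
    r = r - c
    for tmp in r:
        r = r + r % 22
        if r <= price:
            continue
    speed = c
    r = speed <= speed
    return 37

8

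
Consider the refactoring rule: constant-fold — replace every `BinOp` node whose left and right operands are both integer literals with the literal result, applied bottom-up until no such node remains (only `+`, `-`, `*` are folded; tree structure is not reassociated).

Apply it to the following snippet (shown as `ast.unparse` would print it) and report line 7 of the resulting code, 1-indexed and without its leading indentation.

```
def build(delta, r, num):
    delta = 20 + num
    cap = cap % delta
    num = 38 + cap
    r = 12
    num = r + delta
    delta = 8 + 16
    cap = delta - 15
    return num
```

delta = 24

Transformed code:
def build(delta, r, num):
    delta = 20 + num
    cap = cap % delta
    num = 38 + cap
    r = 12
    num = r + delta
    delta = 24
    cap = delta - 15
    return num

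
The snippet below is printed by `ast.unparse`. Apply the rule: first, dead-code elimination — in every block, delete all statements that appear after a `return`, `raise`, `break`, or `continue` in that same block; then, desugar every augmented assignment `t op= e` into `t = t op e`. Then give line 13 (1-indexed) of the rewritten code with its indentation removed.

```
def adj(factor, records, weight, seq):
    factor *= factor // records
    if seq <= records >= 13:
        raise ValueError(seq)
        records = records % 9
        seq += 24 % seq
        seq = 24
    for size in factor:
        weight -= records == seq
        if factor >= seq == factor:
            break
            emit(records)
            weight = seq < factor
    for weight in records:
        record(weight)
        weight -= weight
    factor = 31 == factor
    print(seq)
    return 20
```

Transformed code:
def adj(factor, records, weight, seq):
    factor = factor * (factor // records)
    if seq <= records >= 13:
        raise ValueError(seq)
    for size in factor:
        weight = weight - (records == seq)
        if factor >= seq == factor:
            break
    for weight in records:
        record(weight)
        weight = weight - weight
    factor = 31 == factor
    print(seq)
    return 20

print(seq)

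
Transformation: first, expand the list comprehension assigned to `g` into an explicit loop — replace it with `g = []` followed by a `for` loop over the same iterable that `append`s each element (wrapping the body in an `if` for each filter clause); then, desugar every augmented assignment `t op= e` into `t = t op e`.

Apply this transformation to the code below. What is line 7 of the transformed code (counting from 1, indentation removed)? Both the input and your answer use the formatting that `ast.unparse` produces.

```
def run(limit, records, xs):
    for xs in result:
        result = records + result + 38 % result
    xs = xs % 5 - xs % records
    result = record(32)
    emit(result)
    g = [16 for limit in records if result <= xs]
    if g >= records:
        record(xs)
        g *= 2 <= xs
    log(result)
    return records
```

Transformed code:
def run(limit, records, xs):
    for xs in result:
        result = records + result + 38 % result
    xs = xs % 5 - xs % records
    result = record(32)
    emit(result)
    g = []
    for limit in records:
        if result <= xs:
            g.append(16)
    if g >= records:
        record(xs)
        g = g * (2 <= xs)
    log(result)
    return records

g = []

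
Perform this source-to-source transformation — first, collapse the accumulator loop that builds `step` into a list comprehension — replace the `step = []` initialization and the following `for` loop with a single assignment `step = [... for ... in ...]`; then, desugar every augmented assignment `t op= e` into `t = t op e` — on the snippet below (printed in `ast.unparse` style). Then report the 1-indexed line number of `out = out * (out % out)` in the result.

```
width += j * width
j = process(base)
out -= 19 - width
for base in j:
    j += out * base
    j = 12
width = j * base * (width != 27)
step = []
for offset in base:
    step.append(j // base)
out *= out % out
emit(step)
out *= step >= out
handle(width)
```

9

Transformed code:
width = width + j * width
j = process(base)
out = out - (19 - width)
for base in j:
    j = j + out * base
    j = 12
width = j * base * (width != 27)
step = [j // base for offset in base]
out = out * (out % out)
emit(step)
out = out * (step >= out)
handle(width)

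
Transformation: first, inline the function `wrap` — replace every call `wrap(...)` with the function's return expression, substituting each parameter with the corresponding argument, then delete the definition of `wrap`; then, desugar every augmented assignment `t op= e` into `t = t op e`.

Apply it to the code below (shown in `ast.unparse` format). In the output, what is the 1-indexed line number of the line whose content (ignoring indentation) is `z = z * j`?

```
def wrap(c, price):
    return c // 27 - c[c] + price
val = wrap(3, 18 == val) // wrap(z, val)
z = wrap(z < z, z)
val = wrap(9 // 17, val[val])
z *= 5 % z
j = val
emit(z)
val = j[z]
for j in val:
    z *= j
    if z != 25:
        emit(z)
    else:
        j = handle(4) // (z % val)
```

9

Transformed code:
val = (3 // 27 - 3[3] + (18 == val)) // (z // 27 - z[z] + val)
z = (z < z) // 27 - (z < z)[z < z] + z
val = 9 // 17 // 27 - (9 // 17)[9 // 17] + val[val]
z = z * (5 % z)
j = val
emit(z)
val = j[z]
for j in val:
    z = z * j
    if z != 25:
        emit(z)
    else:
        j = handle(4) // (z % val)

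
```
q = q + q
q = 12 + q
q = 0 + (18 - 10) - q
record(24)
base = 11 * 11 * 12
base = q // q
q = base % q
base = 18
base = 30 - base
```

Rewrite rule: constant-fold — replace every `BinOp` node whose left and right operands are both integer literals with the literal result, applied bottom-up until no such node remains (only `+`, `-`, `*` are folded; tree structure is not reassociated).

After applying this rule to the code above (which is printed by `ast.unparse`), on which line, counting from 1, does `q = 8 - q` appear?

Transformed code:
q = q + q
q = 12 + q
q = 8 - q
record(24)
base = 1452
base = q // q
q = base % q
base = 18
base = 30 - base

3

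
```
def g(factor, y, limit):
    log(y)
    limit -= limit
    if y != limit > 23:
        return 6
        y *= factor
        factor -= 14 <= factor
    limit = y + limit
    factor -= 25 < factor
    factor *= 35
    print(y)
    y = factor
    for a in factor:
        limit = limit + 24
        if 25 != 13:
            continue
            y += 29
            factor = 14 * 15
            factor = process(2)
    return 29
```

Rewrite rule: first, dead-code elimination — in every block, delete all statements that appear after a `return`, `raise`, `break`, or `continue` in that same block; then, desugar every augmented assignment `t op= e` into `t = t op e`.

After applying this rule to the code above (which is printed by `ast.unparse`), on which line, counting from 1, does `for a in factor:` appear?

11

Transformed code:
def g(factor, y, limit):
    log(y)
    limit = limit - limit
    if y != limit > 23:
        return 6
    limit = y + limit
    factor = factor - (25 < factor)
    factor = factor * 35
    print(y)
    y = factor
    for a in factor:
        limit = limit + 24
        if 25 != 13:
            continue
    return 29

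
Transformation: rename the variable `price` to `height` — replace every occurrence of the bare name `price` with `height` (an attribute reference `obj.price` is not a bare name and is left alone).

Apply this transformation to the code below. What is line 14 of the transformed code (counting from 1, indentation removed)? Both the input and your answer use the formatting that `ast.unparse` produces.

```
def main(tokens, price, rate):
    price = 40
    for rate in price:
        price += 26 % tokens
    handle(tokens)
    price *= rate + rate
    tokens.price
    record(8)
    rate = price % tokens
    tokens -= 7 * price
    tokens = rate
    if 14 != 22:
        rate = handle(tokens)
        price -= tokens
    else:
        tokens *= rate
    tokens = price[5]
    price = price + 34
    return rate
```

Transformed code:
def main(tokens, height, rate):
    height = 40
    for rate in height:
        height += 26 % tokens
    handle(tokens)
    height *= rate + rate
    tokens.price
    record(8)
    rate = height % tokens
    tokens -= 7 * height
    tokens = rate
    if 14 != 22:
        rate = handle(tokens)
        height -= tokens
    else:
        tokens *= rate
    tokens = height[5]
    height = height + 34
    return rate

height -= tokens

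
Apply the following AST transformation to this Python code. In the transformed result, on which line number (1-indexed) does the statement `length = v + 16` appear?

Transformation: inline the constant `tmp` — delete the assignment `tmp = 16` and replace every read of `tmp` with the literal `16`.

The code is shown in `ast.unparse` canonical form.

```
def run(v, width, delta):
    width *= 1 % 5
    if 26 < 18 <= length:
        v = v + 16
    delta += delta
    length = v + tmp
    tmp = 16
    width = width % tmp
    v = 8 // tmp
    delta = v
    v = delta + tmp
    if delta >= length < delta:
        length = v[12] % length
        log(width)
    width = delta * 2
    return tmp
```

Transformed code:
def run(v, width, delta):
    width *= 1 % 5
    if 26 < 18 <= length:
        v = v + 16
    delta += delta
    length = v + 16
    width = width % 16
    v = 8 // 16
    delta = v
    v = delta + 16
    if delta >= length < delta:
        length = v[12] % length
        log(width)
    width = delta * 2
    return 16

6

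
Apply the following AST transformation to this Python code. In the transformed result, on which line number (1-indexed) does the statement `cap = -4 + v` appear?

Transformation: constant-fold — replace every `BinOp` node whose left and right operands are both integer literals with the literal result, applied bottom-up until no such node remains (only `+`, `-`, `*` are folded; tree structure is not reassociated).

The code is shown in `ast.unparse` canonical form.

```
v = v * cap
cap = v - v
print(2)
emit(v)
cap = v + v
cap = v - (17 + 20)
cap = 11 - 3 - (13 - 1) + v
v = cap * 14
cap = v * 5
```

7

Transformed code:
v = v * cap
cap = v - v
print(2)
emit(v)
cap = v + v
cap = v - 37
cap = -4 + v
v = cap * 14
cap = v * 5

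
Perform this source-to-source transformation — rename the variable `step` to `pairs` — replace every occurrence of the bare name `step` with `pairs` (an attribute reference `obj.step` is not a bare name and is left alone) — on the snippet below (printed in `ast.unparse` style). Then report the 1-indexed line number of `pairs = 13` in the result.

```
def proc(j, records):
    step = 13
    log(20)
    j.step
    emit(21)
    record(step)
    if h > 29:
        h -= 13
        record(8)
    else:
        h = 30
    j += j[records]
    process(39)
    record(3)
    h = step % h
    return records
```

2

Transformed code:
def proc(j, records):
    pairs = 13
    log(20)
    j.step
    emit(21)
    record(pairs)
    if h > 29:
        h -= 13
        record(8)
    else:
        h = 30
    j += j[records]
    process(39)
    record(3)
    h = pairs % h
    return records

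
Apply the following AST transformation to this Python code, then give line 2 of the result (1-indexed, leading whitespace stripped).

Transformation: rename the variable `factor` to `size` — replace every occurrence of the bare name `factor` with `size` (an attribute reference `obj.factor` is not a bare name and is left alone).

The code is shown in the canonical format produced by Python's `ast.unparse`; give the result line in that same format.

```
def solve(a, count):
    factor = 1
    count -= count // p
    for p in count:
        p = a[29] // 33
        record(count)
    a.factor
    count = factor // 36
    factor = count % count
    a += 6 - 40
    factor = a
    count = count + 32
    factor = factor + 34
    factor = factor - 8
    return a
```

size = 1

Transformed code:
def solve(a, count):
    size = 1
    count -= count // p
    for p in count:
        p = a[29] // 33
        record(count)
    a.factor
    count = size // 36
    size = count % count
    a += 6 - 40
    size = a
    count = count + 32
    size = size + 34
    size = size - 8
    return a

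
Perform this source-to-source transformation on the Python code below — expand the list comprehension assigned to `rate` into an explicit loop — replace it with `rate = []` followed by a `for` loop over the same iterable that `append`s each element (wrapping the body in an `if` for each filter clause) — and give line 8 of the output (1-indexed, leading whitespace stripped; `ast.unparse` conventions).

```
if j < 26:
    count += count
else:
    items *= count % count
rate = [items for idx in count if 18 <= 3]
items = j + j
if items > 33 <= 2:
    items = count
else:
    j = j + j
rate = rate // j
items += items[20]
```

Transformed code:
if j < 26:
    count += count
else:
    items *= count % count
rate = []
for idx in count:
    if 18 <= 3:
        rate.append(items)
items = j + j
if items > 33 <= 2:
    items = count
else:
    j = j + j
rate = rate // j
items += items[20]

rate.append(items)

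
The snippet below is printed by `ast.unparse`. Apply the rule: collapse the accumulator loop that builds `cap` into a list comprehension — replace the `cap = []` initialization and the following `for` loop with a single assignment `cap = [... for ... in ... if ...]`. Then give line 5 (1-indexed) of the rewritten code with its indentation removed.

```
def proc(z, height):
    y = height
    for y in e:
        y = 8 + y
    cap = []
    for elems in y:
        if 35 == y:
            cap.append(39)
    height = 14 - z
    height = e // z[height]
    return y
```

cap = [39 for elems in y if 35 == y]

Transformed code:
def proc(z, height):
    y = height
    for y in e:
        y = 8 + y
    cap = [39 for elems in y if 35 == y]
    height = 14 - z
    height = e // z[height]
    return y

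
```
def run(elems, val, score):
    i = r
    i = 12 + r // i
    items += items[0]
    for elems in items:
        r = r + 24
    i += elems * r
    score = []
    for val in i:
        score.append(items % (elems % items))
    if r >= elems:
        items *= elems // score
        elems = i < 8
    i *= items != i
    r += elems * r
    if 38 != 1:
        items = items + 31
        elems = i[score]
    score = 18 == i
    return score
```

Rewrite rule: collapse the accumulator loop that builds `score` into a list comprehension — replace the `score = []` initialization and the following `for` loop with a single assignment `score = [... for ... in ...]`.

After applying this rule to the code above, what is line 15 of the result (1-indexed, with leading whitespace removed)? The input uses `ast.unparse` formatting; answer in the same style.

items = items + 31

Transformed code:
def run(elems, val, score):
    i = r
    i = 12 + r // i
    items += items[0]
    for elems in items:
        r = r + 24
    i += elems * r
    score = [items % (elems % items) for val in i]
    if r >= elems:
        items *= elems // score
        elems = i < 8
    i *= items != i
    r += elems * r
    if 38 != 1:
        items = items + 31
        elems = i[score]
    score = 18 == i
    return score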